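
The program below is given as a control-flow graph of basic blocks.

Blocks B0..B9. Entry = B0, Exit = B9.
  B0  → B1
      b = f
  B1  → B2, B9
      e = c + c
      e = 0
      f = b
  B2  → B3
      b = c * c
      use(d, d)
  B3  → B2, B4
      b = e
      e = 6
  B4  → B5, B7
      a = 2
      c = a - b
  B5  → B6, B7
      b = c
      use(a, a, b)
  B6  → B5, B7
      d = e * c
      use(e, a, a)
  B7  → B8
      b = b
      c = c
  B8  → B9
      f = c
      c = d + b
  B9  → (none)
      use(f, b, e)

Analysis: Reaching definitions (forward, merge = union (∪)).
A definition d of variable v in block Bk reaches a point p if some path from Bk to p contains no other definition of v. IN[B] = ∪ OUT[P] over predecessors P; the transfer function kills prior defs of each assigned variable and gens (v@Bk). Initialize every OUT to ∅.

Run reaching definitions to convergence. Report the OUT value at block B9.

Answer: {a@B4, b@B0, b@B7, c@B8, d@B6, e@B1, e@B3, f@B1, f@B8}

Working:
Converged values:
  B0:   IN={}   OUT={b@B0}
  B1:   IN={b@B0}   OUT={b@B0, e@B1, f@B1}
  B2:   IN={b@B0, b@B3, e@B1, e@B3, f@B1}   OUT={b@B2, e@B1, e@B3, f@B1}
  B3:   IN={b@B2, e@B1, e@B3, f@B1}   OUT={b@B3, e@B3, f@B1}
  B4:   IN={b@B3, e@B3, f@B1}   OUT={a@B4, b@B3, c@B4, e@B3, f@B1}
  B5:   IN={a@B4, b@B3, b@B5, c@B4, d@B6, e@B3, f@B1}   OUT={a@B4, b@B5, c@B4, d@B6, e@B3, f@B1}
  B6:   IN={a@B4, b@B5, c@B4, d@B6, e@B3, f@B1}   OUT={a@B4, b@B5, c@B4, d@B6, e@B3, f@B1}
  B7:   IN={a@B4, b@B3, b@B5, c@B4, d@B6, e@B3, f@B1}   OUT={a@B4, b@B7, c@B7, d@B6, e@B3, f@B1}
  B8:   IN={a@B4, b@B7, c@B7, d@B6, e@B3, f@B1}   OUT={a@B4, b@B7, c@B8, d@B6, e@B3, f@B8}
  B9:   IN={a@B4, b@B0, b@B7, c@B8, d@B6, e@B1, e@B3, f@B1, f@B8}   OUT={a@B4, b@B0, b@B7, c@B8, d@B6, e@B1, e@B3, f@B1, f@B8}

Merge at B9: IN[B9] = OUT[B1] ⊔ OUT[B8] = {a@B4, b@B0, b@B7, c@B8, d@B6, e@B1, e@B3, f@B1, f@B8}
Applying B9's transfer function to that IN value gives OUT[B9] (row B9 above).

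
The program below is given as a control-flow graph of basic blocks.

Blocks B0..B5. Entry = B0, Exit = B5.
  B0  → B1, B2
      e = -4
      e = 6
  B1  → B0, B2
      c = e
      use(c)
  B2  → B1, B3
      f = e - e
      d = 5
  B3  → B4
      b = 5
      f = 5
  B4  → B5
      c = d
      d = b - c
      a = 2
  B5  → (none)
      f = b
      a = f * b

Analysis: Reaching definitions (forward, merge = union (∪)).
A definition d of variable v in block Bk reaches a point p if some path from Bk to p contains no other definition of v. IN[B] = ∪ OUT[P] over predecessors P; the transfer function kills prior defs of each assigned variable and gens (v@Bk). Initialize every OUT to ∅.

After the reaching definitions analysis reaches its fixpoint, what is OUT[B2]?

Answer: {c@B1, d@B2, e@B0, f@B2}

Derivation:
Per-block solution:
  B0:  IN={c@B1, d@B2, e@B0, f@B2}  OUT={c@B1, d@B2, e@B0, f@B2}
  B1:  IN={c@B1, d@B2, e@B0, f@B2}  OUT={c@B1, d@B2, e@B0, f@B2}
  B2:  IN={c@B1, d@B2, e@B0, f@B2}  OUT={c@B1, d@B2, e@B0, f@B2}
  B3:  IN={c@B1, d@B2, e@B0, f@B2}  OUT={b@B3, c@B1, d@B2, e@B0, f@B3}
  B4:  IN={b@B3, c@B1, d@B2, e@B0, f@B3}  OUT={a@B4, b@B3, c@B4, d@B4, e@B0, f@B3}
  B5:  IN={a@B4, b@B3, c@B4, d@B4, e@B0, f@B3}  OUT={a@B5, b@B3, c@B4, d@B4, e@B0, f@B5}

Merge at B2: IN[B2] = OUT[B0] ⊔ OUT[B1] = {c@B1, d@B2, e@B0, f@B2}
Applying B2's transfer function to that IN value gives OUT[B2] (row B2 above).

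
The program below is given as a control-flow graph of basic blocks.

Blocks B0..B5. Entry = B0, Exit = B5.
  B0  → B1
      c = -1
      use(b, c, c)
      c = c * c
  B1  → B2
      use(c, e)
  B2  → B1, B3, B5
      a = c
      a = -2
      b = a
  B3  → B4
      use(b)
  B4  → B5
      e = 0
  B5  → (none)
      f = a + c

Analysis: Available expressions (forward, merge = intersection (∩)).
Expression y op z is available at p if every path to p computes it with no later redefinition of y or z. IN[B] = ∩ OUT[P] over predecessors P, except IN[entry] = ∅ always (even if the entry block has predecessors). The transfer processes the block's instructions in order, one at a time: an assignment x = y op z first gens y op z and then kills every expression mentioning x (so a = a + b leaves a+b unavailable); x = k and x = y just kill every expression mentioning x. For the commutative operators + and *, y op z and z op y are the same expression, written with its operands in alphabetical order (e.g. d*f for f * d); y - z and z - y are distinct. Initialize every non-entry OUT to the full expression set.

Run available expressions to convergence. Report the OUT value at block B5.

Answer: {a+c}

Working:
Per-block solution:
  B0: | IN={} | OUT={}
  B1: | IN={} | OUT={}
  B2: | IN={} | OUT={}
  B3: | IN={} | OUT={}
  B4: | IN={} | OUT={}
  B5: | IN={} | OUT={a+c}

Merge at B5: IN[B5] = OUT[B2] ∩ OUT[B4] = {}
Applying B5's transfer function to that IN value gives OUT[B5] (row B5 above).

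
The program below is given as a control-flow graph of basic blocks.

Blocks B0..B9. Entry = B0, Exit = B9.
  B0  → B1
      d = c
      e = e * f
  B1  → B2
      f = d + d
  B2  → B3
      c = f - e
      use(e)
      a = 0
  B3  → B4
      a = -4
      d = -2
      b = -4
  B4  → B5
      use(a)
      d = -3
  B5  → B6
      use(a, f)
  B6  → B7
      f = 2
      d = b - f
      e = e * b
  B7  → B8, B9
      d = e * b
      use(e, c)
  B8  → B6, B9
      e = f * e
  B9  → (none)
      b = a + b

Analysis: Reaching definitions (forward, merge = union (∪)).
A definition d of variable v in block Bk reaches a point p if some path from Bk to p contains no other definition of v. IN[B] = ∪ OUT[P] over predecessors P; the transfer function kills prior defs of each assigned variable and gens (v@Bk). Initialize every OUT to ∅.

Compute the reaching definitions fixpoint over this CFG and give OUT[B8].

Answer: {a@B3, b@B3, c@B2, d@B7, e@B8, f@B6}

Derivation:
Fixpoint table:
  B0:  IN={}  OUT={d@B0, e@B0}
  B1:  IN={d@B0, e@B0}  OUT={d@B0, e@B0, f@B1}
  B2:  IN={d@B0, e@B0, f@B1}  OUT={a@B2, c@B2, d@B0, e@B0, f@B1}
  B3:  IN={a@B2, c@B2, d@B0, e@B0, f@B1}  OUT={a@B3, b@B3, c@B2, d@B3, e@B0, f@B1}
  B4:  IN={a@B3, b@B3, c@B2, d@B3, e@B0, f@B1}  OUT={a@B3, b@B3, c@B2, d@B4, e@B0, f@B1}
  B5:  IN={a@B3, b@B3, c@B2, d@B4, e@B0, f@B1}  OUT={a@B3, b@B3, c@B2, d@B4, e@B0, f@B1}
  B6:  IN={a@B3, b@B3, c@B2, d@B4, d@B7, e@B0, e@B8, f@B1, f@B6}  OUT={a@B3, b@B3, c@B2, d@B6, e@B6, f@B6}
  B7:  IN={a@B3, b@B3, c@B2, d@B6, e@B6, f@B6}  OUT={a@B3, b@B3, c@B2, d@B7, e@B6, f@B6}
  B8:  IN={a@B3, b@B3, c@B2, d@B7, e@B6, f@B6}  OUT={a@B3, b@B3, c@B2, d@B7, e@B8, f@B6}
  B9:  IN={a@B3, b@B3, c@B2, d@B7, e@B6, e@B8, f@B6}  OUT={a@B3, b@B9, c@B2, d@B7, e@B6, e@B8, f@B6}

Merge at B8: IN[B8] = OUT[B7] = {a@B3, b@B3, c@B2, d@B7, e@B6, f@B6}
Applying B8's transfer function to that IN value gives OUT[B8] (row B8 above).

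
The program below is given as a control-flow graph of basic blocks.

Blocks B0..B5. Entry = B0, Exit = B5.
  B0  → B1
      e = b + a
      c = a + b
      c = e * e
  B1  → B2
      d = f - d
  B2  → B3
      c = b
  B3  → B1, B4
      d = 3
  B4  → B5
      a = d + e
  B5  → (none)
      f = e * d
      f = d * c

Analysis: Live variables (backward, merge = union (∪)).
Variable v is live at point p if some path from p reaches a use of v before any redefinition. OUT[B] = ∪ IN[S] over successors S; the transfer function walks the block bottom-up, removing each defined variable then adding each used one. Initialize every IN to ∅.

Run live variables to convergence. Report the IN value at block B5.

Per-block solution:
  B0:  IN={a, b, d, f}  OUT={b, d, e, f}
  B1:  IN={b, d, e, f}  OUT={b, e, f}
  B2:  IN={b, e, f}  OUT={b, c, e, f}
  B3:  IN={b, c, e, f}  OUT={b, c, d, e, f}
  B4:  IN={c, d, e}  OUT={c, d, e}
  B5:  IN={c, d, e}  OUT={}

B5 is the boundary node: OUT[B5] = {}
Applying B5's transfer function to that OUT value gives IN[B5] (row B5 above).

Answer: {c, d, e}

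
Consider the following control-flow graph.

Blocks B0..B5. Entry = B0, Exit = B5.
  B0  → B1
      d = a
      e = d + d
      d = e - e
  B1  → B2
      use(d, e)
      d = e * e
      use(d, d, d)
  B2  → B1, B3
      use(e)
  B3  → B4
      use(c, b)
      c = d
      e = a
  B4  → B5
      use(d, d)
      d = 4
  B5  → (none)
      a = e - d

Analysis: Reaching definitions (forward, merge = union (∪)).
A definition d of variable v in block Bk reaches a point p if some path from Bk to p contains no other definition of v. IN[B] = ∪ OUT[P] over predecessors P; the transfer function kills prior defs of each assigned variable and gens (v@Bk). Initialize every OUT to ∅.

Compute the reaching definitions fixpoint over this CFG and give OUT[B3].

Answer: {c@B3, d@B1, e@B3}

Working:
Fixpoint table:
  B0: | IN={} | OUT={d@B0, e@B0}
  B1: | IN={d@B0, d@B1, e@B0} | OUT={d@B1, e@B0}
  B2: | IN={d@B1, e@B0} | OUT={d@B1, e@B0}
  B3: | IN={d@B1, e@B0} | OUT={c@B3, d@B1, e@B3}
  B4: | IN={c@B3, d@B1, e@B3} | OUT={c@B3, d@B4, e@B3}
  B5: | IN={c@B3, d@B4, e@B3} | OUT={a@B5, c@B3, d@B4, e@B3}

Merge at B3: IN[B3] = OUT[B2] = {d@B1, e@B0}
Applying B3's transfer function to that IN value gives OUT[B3] (row B3 above).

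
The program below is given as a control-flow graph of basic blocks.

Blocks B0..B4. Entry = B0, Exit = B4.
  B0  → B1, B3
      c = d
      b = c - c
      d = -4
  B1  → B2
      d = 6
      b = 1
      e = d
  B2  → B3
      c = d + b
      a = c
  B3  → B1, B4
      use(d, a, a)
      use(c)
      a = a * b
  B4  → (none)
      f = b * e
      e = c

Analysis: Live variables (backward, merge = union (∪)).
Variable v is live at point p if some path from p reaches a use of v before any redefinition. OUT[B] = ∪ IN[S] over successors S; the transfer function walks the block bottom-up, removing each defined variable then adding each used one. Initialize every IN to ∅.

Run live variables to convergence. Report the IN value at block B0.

Answer: {a, d, e}

Derivation:
Converged values:
  B0:  IN={a, d, e}  OUT={a, b, c, d, e}
  B1:  IN={}  OUT={b, d, e}
  B2:  IN={b, d, e}  OUT={a, b, c, d, e}
  B3:  IN={a, b, c, d, e}  OUT={b, c, e}
  B4:  IN={b, c, e}  OUT={}

Merge at B0: OUT[B0] = IN[B1] ⊔ IN[B3] = {a, b, c, d, e}
Applying B0's transfer function to that OUT value gives IN[B0] (row B0 above).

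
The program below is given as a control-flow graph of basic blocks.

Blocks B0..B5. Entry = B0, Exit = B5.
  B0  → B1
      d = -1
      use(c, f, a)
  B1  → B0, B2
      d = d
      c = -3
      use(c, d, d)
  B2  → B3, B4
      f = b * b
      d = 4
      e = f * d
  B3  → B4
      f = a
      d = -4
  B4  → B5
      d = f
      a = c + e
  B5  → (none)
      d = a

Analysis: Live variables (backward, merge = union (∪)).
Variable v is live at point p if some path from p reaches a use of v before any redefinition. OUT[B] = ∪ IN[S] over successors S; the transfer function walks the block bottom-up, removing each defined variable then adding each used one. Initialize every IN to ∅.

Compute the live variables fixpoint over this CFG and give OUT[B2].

Answer: {a, c, e, f}

Trace:
Converged values:
  B0:  IN={a, b, c, f}  OUT={a, b, d, f}
  B1:  IN={a, b, d, f}  OUT={a, b, c, f}
  B2:  IN={a, b, c}  OUT={a, c, e, f}
  B3:  IN={a, c, e}  OUT={c, e, f}
  B4:  IN={c, e, f}  OUT={a}
  B5:  IN={a}  OUT={}

Merge at B2: OUT[B2] = IN[B3] ⊔ IN[B4] = {a, c, e, f}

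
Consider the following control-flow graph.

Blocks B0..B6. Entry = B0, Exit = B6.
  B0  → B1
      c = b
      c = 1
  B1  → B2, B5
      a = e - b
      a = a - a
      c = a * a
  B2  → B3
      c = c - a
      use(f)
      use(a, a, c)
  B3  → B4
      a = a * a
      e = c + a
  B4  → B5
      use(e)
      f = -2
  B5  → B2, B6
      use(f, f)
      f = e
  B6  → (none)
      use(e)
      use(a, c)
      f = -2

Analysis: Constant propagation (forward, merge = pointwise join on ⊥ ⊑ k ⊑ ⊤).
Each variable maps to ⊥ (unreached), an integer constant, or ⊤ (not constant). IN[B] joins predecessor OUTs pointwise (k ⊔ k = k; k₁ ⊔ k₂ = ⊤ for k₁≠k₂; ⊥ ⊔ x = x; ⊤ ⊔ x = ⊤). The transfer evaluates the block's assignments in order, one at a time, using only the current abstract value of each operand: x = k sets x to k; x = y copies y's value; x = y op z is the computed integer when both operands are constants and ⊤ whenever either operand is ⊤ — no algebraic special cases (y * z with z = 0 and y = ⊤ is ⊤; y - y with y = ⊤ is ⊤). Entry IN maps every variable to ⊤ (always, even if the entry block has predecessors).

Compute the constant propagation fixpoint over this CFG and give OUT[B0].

Answer: {a: ⊤, b: ⊤, c: 1, d: ⊤, e: ⊤, f: ⊤}

Derivation:
Converged values:
  B0: | IN=(all ⊤) | OUT={c:1; rest ⊤}
  B1: | IN={c:1; rest ⊤} | OUT=(all ⊤)
  B2: | IN=(all ⊤) | OUT=(all ⊤)
  B3: | IN=(all ⊤) | OUT=(all ⊤)
  B4: | IN=(all ⊤) | OUT={f:-2; rest ⊤}
  B5: | IN=(all ⊤) | OUT=(all ⊤)
  B6: | IN=(all ⊤) | OUT={f:-2; rest ⊤}

B0 is the boundary node: IN[B0] = {a: ⊤, b: ⊤, c: ⊤, d: ⊤, e: ⊤, f: ⊤}
Applying B0's transfer function to that IN value gives OUT[B0] (row B0 above).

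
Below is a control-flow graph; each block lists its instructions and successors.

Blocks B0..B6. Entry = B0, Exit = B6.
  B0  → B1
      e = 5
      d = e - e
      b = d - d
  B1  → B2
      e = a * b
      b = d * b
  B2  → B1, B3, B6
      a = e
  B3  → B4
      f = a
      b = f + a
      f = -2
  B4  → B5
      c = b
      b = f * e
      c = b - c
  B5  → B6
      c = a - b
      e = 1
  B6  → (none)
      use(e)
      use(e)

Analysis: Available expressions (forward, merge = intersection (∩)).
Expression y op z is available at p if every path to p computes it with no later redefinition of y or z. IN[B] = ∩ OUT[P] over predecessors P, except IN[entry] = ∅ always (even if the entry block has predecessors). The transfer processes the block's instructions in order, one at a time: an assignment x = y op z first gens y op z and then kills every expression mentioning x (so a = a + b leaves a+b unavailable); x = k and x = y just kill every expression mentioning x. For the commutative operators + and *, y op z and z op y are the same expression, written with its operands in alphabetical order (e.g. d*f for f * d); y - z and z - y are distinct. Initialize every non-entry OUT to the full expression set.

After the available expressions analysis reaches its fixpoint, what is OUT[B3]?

Answer: {d-d}

Derivation:
Converged values:
  B0:   IN={}   OUT={d-d, e-e}
  B1:   IN={d-d}   OUT={d-d}
  B2:   IN={d-d}   OUT={d-d}
  B3:   IN={d-d}   OUT={d-d}
  B4:   IN={d-d}   OUT={d-d, e*f}
  B5:   IN={d-d, e*f}   OUT={a-b, d-d}
  B6:   IN={d-d}   OUT={d-d}

Merge at B3: IN[B3] = OUT[B2] = {d-d}
Applying B3's transfer function to that IN value gives OUT[B3] (row B3 above).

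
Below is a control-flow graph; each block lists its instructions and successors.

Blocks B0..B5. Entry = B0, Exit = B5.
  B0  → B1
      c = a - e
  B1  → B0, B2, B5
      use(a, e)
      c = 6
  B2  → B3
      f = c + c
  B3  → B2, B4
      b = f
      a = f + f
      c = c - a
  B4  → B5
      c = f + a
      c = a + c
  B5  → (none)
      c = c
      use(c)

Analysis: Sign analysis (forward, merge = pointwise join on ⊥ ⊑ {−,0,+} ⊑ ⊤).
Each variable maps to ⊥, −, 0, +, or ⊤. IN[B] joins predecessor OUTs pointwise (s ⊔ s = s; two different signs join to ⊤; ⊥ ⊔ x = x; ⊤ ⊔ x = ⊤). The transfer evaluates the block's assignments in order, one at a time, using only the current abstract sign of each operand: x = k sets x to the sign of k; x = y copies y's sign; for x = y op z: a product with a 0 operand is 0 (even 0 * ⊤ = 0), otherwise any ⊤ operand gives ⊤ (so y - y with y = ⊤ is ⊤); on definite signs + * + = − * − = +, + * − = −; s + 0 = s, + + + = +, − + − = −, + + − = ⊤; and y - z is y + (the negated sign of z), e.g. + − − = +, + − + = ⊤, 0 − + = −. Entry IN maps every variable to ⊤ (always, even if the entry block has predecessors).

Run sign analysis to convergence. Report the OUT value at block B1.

Answer: {a: ⊤, b: ⊤, c: +, d: ⊤, e: ⊤, f: ⊤}

Working:
Per-block solution:
  B0:   IN=(all ⊤)   OUT=(all ⊤)
  B1:   IN=(all ⊤)   OUT={c:+; rest ⊤}
  B2:   IN=(all ⊤)   OUT=(all ⊤)
  B3:   IN=(all ⊤)   OUT=(all ⊤)
  B4:   IN=(all ⊤)   OUT=(all ⊤)
  B5:   IN=(all ⊤)   OUT=(all ⊤)

Merge at B1: IN[B1] = OUT[B0] = {a: ⊤, b: ⊤, c: ⊤, d: ⊤, e: ⊤, f: ⊤}
Applying B1's transfer function to that IN value gives OUT[B1] (row B1 above).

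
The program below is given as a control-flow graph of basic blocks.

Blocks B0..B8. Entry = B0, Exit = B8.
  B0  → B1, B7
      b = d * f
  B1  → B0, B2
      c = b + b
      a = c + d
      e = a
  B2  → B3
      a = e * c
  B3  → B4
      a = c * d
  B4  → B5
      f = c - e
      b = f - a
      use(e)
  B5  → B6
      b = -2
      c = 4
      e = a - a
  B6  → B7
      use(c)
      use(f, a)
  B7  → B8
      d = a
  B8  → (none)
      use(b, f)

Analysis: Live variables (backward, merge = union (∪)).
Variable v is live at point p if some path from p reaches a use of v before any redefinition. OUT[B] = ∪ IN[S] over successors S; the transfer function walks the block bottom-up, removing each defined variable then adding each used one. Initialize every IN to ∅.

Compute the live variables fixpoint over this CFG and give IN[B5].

Per-block solution:
  B0: | IN={a, d, f} | OUT={a, b, d, f}
  B1: | IN={b, d, f} | OUT={a, c, d, e, f}
  B2: | IN={c, d, e} | OUT={c, d, e}
  B3: | IN={c, d, e} | OUT={a, c, e}
  B4: | IN={a, c, e} | OUT={a, f}
  B5: | IN={a, f} | OUT={a, b, c, f}
  B6: | IN={a, b, c, f} | OUT={a, b, f}
  B7: | IN={a, b, f} | OUT={b, f}
  B8: | IN={b, f} | OUT={}

Merge at B5: OUT[B5] = IN[B6] = {a, b, c, f}
Applying B5's transfer function to that OUT value gives IN[B5] (row B5 above).

Answer: {a, f}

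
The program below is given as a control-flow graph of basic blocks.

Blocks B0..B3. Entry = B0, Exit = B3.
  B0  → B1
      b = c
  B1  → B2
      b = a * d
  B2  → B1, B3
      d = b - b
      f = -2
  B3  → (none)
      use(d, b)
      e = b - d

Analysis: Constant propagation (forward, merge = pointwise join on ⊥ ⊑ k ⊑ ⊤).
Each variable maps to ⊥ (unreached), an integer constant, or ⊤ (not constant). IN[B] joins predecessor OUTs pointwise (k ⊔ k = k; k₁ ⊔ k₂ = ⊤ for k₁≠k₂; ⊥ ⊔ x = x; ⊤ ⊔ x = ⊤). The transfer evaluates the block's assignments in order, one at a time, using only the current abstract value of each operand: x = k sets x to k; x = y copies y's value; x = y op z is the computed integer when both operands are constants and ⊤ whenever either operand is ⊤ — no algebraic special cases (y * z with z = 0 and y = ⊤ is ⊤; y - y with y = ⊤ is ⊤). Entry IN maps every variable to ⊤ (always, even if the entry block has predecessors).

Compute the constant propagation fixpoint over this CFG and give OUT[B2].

Answer: {a: ⊤, b: ⊤, c: ⊤, d: ⊤, e: ⊤, f: -2}

Derivation:
Per-block solution:
  B0: | IN=(all ⊤) | OUT=(all ⊤)
  B1: | IN=(all ⊤) | OUT=(all ⊤)
  B2: | IN=(all ⊤) | OUT={f:-2; rest ⊤}
  B3: | IN={f:-2; rest ⊤} | OUT={f:-2; rest ⊤}

Merge at B2: IN[B2] = OUT[B1] = {a: ⊤, b: ⊤, c: ⊤, d: ⊤, e: ⊤, f: ⊤}
Applying B2's transfer function to that IN value gives OUT[B2] (row B2 above).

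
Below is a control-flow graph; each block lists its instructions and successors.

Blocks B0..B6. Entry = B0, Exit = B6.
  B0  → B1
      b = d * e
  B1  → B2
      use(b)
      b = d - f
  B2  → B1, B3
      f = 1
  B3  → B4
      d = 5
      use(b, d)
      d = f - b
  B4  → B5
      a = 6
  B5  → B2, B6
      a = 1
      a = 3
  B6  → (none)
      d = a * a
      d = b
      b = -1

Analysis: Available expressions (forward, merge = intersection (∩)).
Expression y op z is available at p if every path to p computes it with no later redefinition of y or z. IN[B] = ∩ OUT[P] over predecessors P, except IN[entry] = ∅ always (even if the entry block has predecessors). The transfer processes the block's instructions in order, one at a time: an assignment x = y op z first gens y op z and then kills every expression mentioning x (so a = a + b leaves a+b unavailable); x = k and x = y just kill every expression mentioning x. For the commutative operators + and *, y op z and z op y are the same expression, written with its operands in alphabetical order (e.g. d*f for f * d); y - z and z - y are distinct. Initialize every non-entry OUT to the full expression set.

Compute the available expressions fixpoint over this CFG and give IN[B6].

Answer: {f-b}

Working:
Fixpoint table:
  B0:   IN={}   OUT={d*e}
  B1:   IN={}   OUT={d-f}
  B2:   IN={}   OUT={}
  B3:   IN={}   OUT={f-b}
  B4:   IN={f-b}   OUT={f-b}
  B5:   IN={f-b}   OUT={f-b}
  B6:   IN={f-b}   OUT={a*a}

Merge at B6: IN[B6] = OUT[B5] = {f-b}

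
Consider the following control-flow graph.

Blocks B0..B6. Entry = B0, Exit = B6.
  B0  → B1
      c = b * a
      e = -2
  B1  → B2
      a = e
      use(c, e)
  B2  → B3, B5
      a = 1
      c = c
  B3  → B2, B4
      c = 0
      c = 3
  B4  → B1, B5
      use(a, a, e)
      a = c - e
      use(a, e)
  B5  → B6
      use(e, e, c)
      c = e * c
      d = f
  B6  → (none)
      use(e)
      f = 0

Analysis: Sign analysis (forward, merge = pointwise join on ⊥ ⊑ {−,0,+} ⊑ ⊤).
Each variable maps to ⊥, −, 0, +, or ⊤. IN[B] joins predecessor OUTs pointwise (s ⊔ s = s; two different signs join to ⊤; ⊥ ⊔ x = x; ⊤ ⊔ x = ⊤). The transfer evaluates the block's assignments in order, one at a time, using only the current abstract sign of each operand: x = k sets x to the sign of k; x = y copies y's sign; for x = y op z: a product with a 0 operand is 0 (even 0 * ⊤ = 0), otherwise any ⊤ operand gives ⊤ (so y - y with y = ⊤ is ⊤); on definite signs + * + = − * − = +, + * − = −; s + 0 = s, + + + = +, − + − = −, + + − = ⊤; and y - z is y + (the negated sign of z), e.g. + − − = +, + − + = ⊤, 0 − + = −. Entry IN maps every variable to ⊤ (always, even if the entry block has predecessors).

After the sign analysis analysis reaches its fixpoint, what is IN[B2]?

Fixpoint table:
  B0:   IN=(all ⊤)   OUT={e:-; rest ⊤}
  B1:   IN={e:-; rest ⊤}   OUT={a:-, e:-; rest ⊤}
  B2:   IN={e:-; rest ⊤}   OUT={a:+, e:-; rest ⊤}
  B3:   IN={a:+, e:-; rest ⊤}   OUT={a:+, c:+, e:-; rest ⊤}
  B4:   IN={a:+, c:+, e:-; rest ⊤}   OUT={a:+, c:+, e:-; rest ⊤}
  B5:   IN={a:+, e:-; rest ⊤}   OUT={a:+, e:-; rest ⊤}
  B6:   IN={a:+, e:-; rest ⊤}   OUT={a:+, e:-, f:0; rest ⊤}

Merge at B2: IN[B2] = OUT[B1] ⊔ OUT[B3] = {a: ⊤, b: ⊤, c: ⊤, d: ⊤, e: -, f: ⊤}

Answer: {a: ⊤, b: ⊤, c: ⊤, d: ⊤, e: -, f: ⊤}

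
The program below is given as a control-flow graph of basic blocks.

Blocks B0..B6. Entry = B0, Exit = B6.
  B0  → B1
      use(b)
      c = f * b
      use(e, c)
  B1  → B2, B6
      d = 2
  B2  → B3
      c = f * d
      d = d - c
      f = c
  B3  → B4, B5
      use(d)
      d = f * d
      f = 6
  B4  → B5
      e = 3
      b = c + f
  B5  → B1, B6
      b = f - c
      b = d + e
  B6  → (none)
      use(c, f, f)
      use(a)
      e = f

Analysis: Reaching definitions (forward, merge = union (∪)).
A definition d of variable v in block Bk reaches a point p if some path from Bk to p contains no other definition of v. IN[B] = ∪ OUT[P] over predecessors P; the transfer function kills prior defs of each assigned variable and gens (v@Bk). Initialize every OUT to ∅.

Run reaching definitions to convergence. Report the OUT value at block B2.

Answer: {b@B5, c@B2, d@B2, e@B4, f@B2}

Trace:
Fixpoint table:
  B0:   IN={}   OUT={c@B0}
  B1:   IN={b@B5, c@B0, c@B2, d@B3, e@B4, f@B3}   OUT={b@B5, c@B0, c@B2, d@B1, e@B4, f@B3}
  B2:   IN={b@B5, c@B0, c@B2, d@B1, e@B4, f@B3}   OUT={b@B5, c@B2, d@B2, e@B4, f@B2}
  B3:   IN={b@B5, c@B2, d@B2, e@B4, f@B2}   OUT={b@B5, c@B2, d@B3, e@B4, f@B3}
  B4:   IN={b@B5, c@B2, d@B3, e@B4, f@B3}   OUT={b@B4, c@B2, d@B3, e@B4, f@B3}
  B5:   IN={b@B4, b@B5, c@B2, d@B3, e@B4, f@B3}   OUT={b@B5, c@B2, d@B3, e@B4, f@B3}
  B6:   IN={b@B5, c@B0, c@B2, d@B1, d@B3, e@B4, f@B3}   OUT={b@B5, c@B0, c@B2, d@B1, d@B3, e@B6, f@B3}

Merge at B2: IN[B2] = OUT[B1] = {b@B5, c@B0, c@B2, d@B1, e@B4, f@B3}
Applying B2's transfer function to that IN value gives OUT[B2] (row B2 above).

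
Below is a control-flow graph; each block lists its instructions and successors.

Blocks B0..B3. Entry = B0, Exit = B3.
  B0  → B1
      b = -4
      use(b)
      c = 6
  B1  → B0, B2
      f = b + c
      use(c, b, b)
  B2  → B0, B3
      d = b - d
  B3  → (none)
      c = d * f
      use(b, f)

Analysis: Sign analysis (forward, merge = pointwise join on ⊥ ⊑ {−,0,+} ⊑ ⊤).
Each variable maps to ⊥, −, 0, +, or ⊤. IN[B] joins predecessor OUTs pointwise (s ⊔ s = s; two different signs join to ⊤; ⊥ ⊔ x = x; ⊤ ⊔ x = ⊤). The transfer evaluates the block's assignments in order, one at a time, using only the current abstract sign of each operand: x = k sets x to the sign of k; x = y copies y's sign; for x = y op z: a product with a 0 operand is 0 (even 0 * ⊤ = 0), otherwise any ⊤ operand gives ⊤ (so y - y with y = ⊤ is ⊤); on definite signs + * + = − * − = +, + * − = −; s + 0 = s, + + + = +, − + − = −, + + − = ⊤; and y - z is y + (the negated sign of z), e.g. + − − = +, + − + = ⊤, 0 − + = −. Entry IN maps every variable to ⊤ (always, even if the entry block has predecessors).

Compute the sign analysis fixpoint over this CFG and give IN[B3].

Answer: {a: ⊤, b: -, c: +, d: ⊤, e: ⊤, f: ⊤}

Derivation:
Fixpoint table:
  B0:  IN=(all ⊤)  OUT={b:-, c:+; rest ⊤}
  B1:  IN={b:-, c:+; rest ⊤}  OUT={b:-, c:+; rest ⊤}
  B2:  IN={b:-, c:+; rest ⊤}  OUT={b:-, c:+; rest ⊤}
  B3:  IN={b:-, c:+; rest ⊤}  OUT={b:-; rest ⊤}

Merge at B3: IN[B3] = OUT[B2] = {a: ⊤, b: -, c: +, d: ⊤, e: ⊤, f: ⊤}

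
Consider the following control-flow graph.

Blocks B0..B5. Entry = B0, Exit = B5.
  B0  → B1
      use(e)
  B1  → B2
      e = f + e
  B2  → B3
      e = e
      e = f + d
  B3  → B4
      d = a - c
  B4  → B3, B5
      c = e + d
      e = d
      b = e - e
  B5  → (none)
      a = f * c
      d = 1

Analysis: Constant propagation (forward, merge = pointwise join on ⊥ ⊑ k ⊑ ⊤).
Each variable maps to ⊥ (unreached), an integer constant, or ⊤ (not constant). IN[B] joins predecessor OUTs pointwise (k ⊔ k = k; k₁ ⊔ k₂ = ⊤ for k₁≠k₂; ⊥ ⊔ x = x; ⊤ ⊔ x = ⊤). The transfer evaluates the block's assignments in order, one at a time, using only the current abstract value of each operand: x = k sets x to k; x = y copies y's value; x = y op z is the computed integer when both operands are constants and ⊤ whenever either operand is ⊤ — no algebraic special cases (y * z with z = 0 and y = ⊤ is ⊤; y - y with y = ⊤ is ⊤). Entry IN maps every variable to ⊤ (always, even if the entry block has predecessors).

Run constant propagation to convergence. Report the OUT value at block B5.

Answer: {a: ⊤, b: ⊤, c: ⊤, d: 1, e: ⊤, f: ⊤}

Derivation:
Fixpoint table:
  B0: | IN=(all ⊤) | OUT=(all ⊤)
  B1: | IN=(all ⊤) | OUT=(all ⊤)
  B2: | IN=(all ⊤) | OUT=(all ⊤)
  B3: | IN=(all ⊤) | OUT=(all ⊤)
  B4: | IN=(all ⊤) | OUT=(all ⊤)
  B5: | IN=(all ⊤) | OUT={d:1; rest ⊤}

Merge at B5: IN[B5] = OUT[B4] = {a: ⊤, b: ⊤, c: ⊤, d: ⊤, e: ⊤, f: ⊤}
Applying B5's transfer function to that IN value gives OUT[B5] (row B5 above).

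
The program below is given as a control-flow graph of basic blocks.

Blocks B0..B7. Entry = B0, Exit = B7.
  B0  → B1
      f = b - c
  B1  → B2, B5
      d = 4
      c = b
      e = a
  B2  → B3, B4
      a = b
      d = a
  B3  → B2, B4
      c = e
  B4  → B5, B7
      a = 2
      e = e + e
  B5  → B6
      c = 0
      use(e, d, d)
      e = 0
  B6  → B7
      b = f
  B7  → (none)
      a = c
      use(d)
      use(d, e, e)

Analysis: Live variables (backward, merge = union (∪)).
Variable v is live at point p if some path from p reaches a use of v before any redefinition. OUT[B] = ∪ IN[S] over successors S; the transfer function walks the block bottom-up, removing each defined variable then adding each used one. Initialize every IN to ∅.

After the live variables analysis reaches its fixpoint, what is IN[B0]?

Per-block solution:
  B0:   IN={a, b, c}   OUT={a, b, f}
  B1:   IN={a, b, f}   OUT={b, c, d, e, f}
  B2:   IN={b, c, e, f}   OUT={b, c, d, e, f}
  B3:   IN={b, d, e, f}   OUT={b, c, d, e, f}
  B4:   IN={c, d, e, f}   OUT={c, d, e, f}
  B5:   IN={d, e, f}   OUT={c, d, e, f}
  B6:   IN={c, d, e, f}   OUT={c, d, e}
  B7:   IN={c, d, e}   OUT={}

Merge at B0: OUT[B0] = IN[B1] = {a, b, f}
Applying B0's transfer function to that OUT value gives IN[B0] (row B0 above).

Answer: {a, b, c}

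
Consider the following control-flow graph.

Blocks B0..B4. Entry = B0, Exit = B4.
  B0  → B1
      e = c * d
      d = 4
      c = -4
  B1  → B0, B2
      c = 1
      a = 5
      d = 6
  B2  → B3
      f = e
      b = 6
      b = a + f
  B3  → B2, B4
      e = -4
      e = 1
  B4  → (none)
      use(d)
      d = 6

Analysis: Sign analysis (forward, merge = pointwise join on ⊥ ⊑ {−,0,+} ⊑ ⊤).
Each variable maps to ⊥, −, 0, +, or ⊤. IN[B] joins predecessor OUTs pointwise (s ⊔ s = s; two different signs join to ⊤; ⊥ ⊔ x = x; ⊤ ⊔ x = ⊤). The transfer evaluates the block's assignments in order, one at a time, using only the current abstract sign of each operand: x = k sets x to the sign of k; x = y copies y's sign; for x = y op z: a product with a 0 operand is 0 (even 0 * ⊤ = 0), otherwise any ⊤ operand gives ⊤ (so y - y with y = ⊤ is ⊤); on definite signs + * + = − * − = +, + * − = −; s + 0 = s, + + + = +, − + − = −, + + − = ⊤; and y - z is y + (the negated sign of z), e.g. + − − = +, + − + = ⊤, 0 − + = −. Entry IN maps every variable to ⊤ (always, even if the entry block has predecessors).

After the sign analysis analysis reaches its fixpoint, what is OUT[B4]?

Answer: {a: +, b: ⊤, c: +, d: +, e: +, f: ⊤}

Trace:
Converged values:
  B0:  IN=(all ⊤)  OUT={c:-, d:+; rest ⊤}
  B1:  IN={c:-, d:+; rest ⊤}  OUT={a:+, c:+, d:+; rest ⊤}
  B2:  IN={a:+, c:+, d:+; rest ⊤}  OUT={a:+, c:+, d:+; rest ⊤}
  B3:  IN={a:+, c:+, d:+; rest ⊤}  OUT={a:+, c:+, d:+, e:+; rest ⊤}
  B4:  IN={a:+, c:+, d:+, e:+; rest ⊤}  OUT={a:+, c:+, d:+, e:+; rest ⊤}

Merge at B4: IN[B4] = OUT[B3] = {a: +, b: ⊤, c: +, d: +, e: +, f: ⊤}
Applying B4's transfer function to that IN value gives OUT[B4] (row B4 above).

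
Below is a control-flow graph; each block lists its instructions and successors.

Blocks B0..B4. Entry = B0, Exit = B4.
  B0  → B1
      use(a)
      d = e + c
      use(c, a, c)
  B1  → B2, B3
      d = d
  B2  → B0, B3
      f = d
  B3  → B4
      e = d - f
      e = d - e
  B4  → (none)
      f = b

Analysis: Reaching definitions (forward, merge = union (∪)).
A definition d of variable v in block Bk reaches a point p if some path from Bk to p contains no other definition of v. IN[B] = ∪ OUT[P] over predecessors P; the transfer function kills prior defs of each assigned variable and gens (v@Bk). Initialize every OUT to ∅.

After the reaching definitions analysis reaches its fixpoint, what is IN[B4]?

Answer: {d@B1, e@B3, f@B2}

Trace:
Fixpoint table:
  B0:  IN={d@B1, f@B2}  OUT={d@B0, f@B2}
  B1:  IN={d@B0, f@B2}  OUT={d@B1, f@B2}
  B2:  IN={d@B1, f@B2}  OUT={d@B1, f@B2}
  B3:  IN={d@B1, f@B2}  OUT={d@B1, e@B3, f@B2}
  B4:  IN={d@B1, e@B3, f@B2}  OUT={d@B1, e@B3, f@B4}

Merge at B4: IN[B4] = OUT[B3] = {d@B1, e@B3, f@B2}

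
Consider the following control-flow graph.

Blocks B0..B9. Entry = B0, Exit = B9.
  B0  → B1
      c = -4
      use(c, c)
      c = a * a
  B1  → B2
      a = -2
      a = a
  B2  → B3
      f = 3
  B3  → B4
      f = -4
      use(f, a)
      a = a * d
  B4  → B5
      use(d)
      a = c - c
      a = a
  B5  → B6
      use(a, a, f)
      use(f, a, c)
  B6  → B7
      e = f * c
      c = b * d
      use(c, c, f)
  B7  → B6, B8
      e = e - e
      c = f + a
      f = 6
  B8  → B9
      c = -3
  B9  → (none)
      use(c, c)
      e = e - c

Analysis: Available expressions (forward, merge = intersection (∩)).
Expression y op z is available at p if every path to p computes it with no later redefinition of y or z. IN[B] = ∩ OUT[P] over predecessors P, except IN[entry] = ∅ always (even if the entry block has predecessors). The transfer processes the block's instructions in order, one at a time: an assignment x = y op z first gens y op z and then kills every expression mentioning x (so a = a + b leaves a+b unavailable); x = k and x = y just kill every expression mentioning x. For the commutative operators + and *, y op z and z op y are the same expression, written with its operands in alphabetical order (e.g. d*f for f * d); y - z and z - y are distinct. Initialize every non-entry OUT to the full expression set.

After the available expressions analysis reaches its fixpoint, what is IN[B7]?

Converged values:
  B0:  IN={}  OUT={a*a}
  B1:  IN={a*a}  OUT={}
  B2:  IN={}  OUT={}
  B3:  IN={}  OUT={}
  B4:  IN={}  OUT={c-c}
  B5:  IN={c-c}  OUT={c-c}
  B6:  IN={}  OUT={b*d}
  B7:  IN={b*d}  OUT={b*d}
  B8:  IN={b*d}  OUT={b*d}
  B9:  IN={b*d}  OUT={b*d}

Merge at B7: IN[B7] = OUT[B6] = {b*d}

Answer: {b*d}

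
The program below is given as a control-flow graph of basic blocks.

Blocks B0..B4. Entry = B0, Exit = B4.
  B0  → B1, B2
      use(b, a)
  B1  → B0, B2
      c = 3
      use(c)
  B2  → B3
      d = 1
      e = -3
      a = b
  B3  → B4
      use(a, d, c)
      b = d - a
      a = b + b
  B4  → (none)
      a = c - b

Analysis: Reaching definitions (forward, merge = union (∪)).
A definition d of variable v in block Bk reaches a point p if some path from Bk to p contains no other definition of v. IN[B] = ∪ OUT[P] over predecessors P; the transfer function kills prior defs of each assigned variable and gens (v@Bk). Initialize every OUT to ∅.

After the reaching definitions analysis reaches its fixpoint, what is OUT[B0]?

Answer: {c@B1}

Trace:
Converged values:
  B0: | IN={c@B1} | OUT={c@B1}
  B1: | IN={c@B1} | OUT={c@B1}
  B2: | IN={c@B1} | OUT={a@B2, c@B1, d@B2, e@B2}
  B3: | IN={a@B2, c@B1, d@B2, e@B2} | OUT={a@B3, b@B3, c@B1, d@B2, e@B2}
  B4: | IN={a@B3, b@B3, c@B1, d@B2, e@B2} | OUT={a@B4, b@B3, c@B1, d@B2, e@B2}

Merge at B0 (entry node, so the boundary value {} is joined with the incoming edge(s)): IN[B0] = {} ⊔ OUT[B1] = {c@B1}
Applying B0's transfer function to that IN value gives OUT[B0] (row B0 above).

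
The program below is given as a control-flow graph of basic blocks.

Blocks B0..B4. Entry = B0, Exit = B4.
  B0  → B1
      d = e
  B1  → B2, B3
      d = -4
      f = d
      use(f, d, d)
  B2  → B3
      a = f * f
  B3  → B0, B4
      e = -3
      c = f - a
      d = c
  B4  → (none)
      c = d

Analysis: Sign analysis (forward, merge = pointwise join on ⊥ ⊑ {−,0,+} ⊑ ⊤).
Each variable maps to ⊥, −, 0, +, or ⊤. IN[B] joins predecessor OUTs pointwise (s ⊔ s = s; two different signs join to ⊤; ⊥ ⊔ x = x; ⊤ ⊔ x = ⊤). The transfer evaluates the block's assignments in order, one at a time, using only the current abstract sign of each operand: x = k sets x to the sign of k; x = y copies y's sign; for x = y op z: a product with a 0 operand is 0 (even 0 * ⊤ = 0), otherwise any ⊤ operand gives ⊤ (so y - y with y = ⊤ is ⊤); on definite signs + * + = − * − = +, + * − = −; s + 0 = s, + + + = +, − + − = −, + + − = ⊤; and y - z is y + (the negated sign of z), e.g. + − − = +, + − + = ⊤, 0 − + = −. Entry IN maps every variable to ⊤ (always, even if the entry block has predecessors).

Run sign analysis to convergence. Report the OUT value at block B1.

Converged values:
  B0: | IN=(all ⊤) | OUT=(all ⊤)
  B1: | IN=(all ⊤) | OUT={d:-, f:-; rest ⊤}
  B2: | IN={d:-, f:-; rest ⊤} | OUT={a:+, d:-, f:-; rest ⊤}
  B3: | IN={d:-, f:-; rest ⊤} | OUT={e:-, f:-; rest ⊤}
  B4: | IN={e:-, f:-; rest ⊤} | OUT={e:-, f:-; rest ⊤}

Merge at B1: IN[B1] = OUT[B0] = {a: ⊤, b: ⊤, c: ⊤, d: ⊤, e: ⊤, f: ⊤}
Applying B1's transfer function to that IN value gives OUT[B1] (row B1 above).

Answer: {a: ⊤, b: ⊤, c: ⊤, d: -, e: ⊤, f: -}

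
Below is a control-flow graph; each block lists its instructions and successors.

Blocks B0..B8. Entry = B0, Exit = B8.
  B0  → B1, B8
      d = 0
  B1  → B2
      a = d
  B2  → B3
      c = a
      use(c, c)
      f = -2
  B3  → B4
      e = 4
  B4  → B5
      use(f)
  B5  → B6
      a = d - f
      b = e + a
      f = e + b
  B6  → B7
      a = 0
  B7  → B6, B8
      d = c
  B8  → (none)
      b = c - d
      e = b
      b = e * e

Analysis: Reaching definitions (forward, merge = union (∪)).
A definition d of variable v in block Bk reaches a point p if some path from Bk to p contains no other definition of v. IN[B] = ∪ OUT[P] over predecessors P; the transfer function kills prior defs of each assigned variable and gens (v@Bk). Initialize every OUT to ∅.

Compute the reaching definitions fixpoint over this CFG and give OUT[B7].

Per-block solution:
  B0:  IN={}  OUT={d@B0}
  B1:  IN={d@B0}  OUT={a@B1, d@B0}
  B2:  IN={a@B1, d@B0}  OUT={a@B1, c@B2, d@B0, f@B2}
  B3:  IN={a@B1, c@B2, d@B0, f@B2}  OUT={a@B1, c@B2, d@B0, e@B3, f@B2}
  B4:  IN={a@B1, c@B2, d@B0, e@B3, f@B2}  OUT={a@B1, c@B2, d@B0, e@B3, f@B2}
  B5:  IN={a@B1, c@B2, d@B0, e@B3, f@B2}  OUT={a@B5, b@B5, c@B2, d@B0, e@B3, f@B5}
  B6:  IN={a@B5, a@B6, b@B5, c@B2, d@B0, d@B7, e@B3, f@B5}  OUT={a@B6, b@B5, c@B2, d@B0, d@B7, e@B3, f@B5}
  B7:  IN={a@B6, b@B5, c@B2, d@B0, d@B7, e@B3, f@B5}  OUT={a@B6, b@B5, c@B2, d@B7, e@B3, f@B5}
  B8:  IN={a@B6, b@B5, c@B2, d@B0, d@B7, e@B3, f@B5}  OUT={a@B6, b@B8, c@B2, d@B0, d@B7, e@B8, f@B5}

Merge at B7: IN[B7] = OUT[B6] = {a@B6, b@B5, c@B2, d@B0, d@B7, e@B3, f@B5}
Applying B7's transfer function to that IN value gives OUT[B7] (row B7 above).

Answer: {a@B6, b@B5, c@B2, d@B7, e@B3, f@B5}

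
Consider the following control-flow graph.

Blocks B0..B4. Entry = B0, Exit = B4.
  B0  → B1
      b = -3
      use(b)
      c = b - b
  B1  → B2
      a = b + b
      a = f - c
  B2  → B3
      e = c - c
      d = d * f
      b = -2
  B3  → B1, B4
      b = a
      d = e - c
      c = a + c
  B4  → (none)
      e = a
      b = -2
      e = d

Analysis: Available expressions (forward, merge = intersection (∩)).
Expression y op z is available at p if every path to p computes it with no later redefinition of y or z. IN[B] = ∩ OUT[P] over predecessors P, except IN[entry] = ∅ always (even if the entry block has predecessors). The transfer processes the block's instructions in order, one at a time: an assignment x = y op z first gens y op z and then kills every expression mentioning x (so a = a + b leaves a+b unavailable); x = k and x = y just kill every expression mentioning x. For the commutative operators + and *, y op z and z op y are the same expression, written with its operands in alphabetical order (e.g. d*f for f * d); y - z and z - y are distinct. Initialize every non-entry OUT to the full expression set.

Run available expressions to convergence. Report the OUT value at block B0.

Answer: {b-b}

Working:
Converged values:
  B0:   IN={}   OUT={b-b}
  B1:   IN={}   OUT={b+b, f-c}
  B2:   IN={b+b, f-c}   OUT={c-c, f-c}
  B3:   IN={c-c, f-c}   OUT={}
  B4:   IN={}   OUT={}

B0 is the boundary node: IN[B0] = {}
Applying B0's transfer function to that IN value gives OUT[B0] (row B0 above).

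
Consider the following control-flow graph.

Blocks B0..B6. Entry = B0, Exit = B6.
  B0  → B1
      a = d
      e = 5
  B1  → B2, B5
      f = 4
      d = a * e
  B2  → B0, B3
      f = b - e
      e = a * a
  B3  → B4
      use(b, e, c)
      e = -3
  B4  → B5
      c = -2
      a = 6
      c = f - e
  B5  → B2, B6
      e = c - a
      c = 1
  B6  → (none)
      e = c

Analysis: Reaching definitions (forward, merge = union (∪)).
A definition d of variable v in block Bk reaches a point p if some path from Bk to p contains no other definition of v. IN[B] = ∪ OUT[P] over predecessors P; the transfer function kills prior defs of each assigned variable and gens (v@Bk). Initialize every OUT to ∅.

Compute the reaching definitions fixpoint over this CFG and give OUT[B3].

Converged values:
  B0:   IN={a@B0, a@B4, c@B5, d@B1, e@B2, f@B2}   OUT={a@B0, c@B5, d@B1, e@B0, f@B2}
  B1:   IN={a@B0, c@B5, d@B1, e@B0, f@B2}   OUT={a@B0, c@B5, d@B1, e@B0, f@B1}
  B2:   IN={a@B0, a@B4, c@B5, d@B1, e@B0, e@B5, f@B1, f@B2}   OUT={a@B0, a@B4, c@B5, d@B1, e@B2, f@B2}
  B3:   IN={a@B0, a@B4, c@B5, d@B1, e@B2, f@B2}   OUT={a@B0, a@B4, c@B5, d@B1, e@B3, f@B2}
  B4:   IN={a@B0, a@B4, c@B5, d@B1, e@B3, f@B2}   OUT={a@B4, c@B4, d@B1, e@B3, f@B2}
  B5:   IN={a@B0, a@B4, c@B4, c@B5, d@B1, e@B0, e@B3, f@B1, f@B2}   OUT={a@B0, a@B4, c@B5, d@B1, e@B5, f@B1, f@B2}
  B6:   IN={a@B0, a@B4, c@B5, d@B1, e@B5, f@B1, f@B2}   OUT={a@B0, a@B4, c@B5, d@B1, e@B6, f@B1, f@B2}

Merge at B3: IN[B3] = OUT[B2] = {a@B0, a@B4, c@B5, d@B1, e@B2, f@B2}
Applying B3's transfer function to that IN value gives OUT[B3] (row B3 above).

Answer: {a@B0, a@B4, c@B5, d@B1, e@B3, f@B2}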